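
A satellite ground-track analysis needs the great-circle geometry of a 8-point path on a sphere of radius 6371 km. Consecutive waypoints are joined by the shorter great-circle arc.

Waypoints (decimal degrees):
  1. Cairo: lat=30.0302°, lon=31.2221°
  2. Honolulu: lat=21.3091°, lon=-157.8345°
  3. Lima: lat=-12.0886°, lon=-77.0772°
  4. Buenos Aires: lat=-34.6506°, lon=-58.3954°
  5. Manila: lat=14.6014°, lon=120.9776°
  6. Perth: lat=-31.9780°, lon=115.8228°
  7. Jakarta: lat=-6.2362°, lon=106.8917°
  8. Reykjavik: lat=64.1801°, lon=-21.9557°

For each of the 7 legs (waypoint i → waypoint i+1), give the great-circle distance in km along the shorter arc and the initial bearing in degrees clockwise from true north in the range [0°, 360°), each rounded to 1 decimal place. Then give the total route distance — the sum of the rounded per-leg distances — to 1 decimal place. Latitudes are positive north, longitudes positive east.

Leg 1: φ1=0.5241259, φ2=0.3719140, Δφ=-0.1522119, Δλ=-3.2996601 rad; a=sin²(Δφ/2)+cosφ1·cosφ2·sin²(Δλ/2)=0.8073259604; c=2·atan2(√a, √(1-a))=2.232740940; dist=6371·c=14224.793 ≈ 14224.8 km; running total=14224.8 km
Leg 1 bearing: y=sinΔλ·cosφ2=0.14664851, x=cosφ1·sinφ2-sinφ1·cosφ2·cosΔλ=0.77504660; θ=atan2(y, x)=10.7144° ≈ 10.7°
Leg 2: φ1=0.3719140, φ2=-0.2109859, Δφ=-0.5828998, Δλ=1.4094808 rad; a=sin²(Δφ/2)+cosφ1·cosφ2·sin²(Δλ/2)=0.4648933510; c=2·atan2(√a, √(1-a))=1.500525210; dist=6371·c=9559.846 ≈ 9559.8 km; running total=23784.6 km
Leg 2 bearing: y=sinΔλ·cosφ2=0.96512967, x=cosφ1·sinφ2-sinφ1·cosφ2·cosΔλ=-0.25218014; θ=atan2(y, x)=104.6435° ≈ 104.6°
Leg 3: φ1=-0.2109859, φ2=-0.6047671, Δφ=-0.3937812, Δλ=0.3260589 rad; a=sin²(Δφ/2)+cosφ1·cosφ2·sin²(Δλ/2)=0.0594584447; c=2·atan2(√a, √(1-a))=0.492648928; dist=6371·c=3138.666 ≈ 3138.7 km; running total=26923.3 km
Leg 3 bearing: y=sinΔλ·cosφ2=0.26349980, x=cosφ1·sinφ2-sinφ1·cosφ2·cosΔλ=-0.39275999; θ=atan2(y, x)=146.1426° ≈ 146.1°
Leg 4: φ1=-0.6047671, φ2=0.2548425, Δφ=0.8596096, Δλ=3.1306494 rad; a=sin²(Δφ/2)+cosφ1·cosφ2·sin²(Δλ/2)=0.9696754577; c=2·atan2(√a, √(1-a))=2.791529091; dist=6371·c=17784.832 ≈ 17784.8 km; running total=44708.1 km
Leg 4 bearing: y=sinΔλ·cosφ2=0.01058957, x=cosφ1·sinφ2-sinφ1·cosφ2·cosΔλ=-0.34279399; θ=atan2(y, x)=178.2306° ≈ 178.2°
Leg 5: φ1=0.2548425, φ2=-0.5581214, Δφ=-0.8129639, Δλ=-0.0899682 rad; a=sin²(Δφ/2)+cosφ1·cosφ2·sin²(Δλ/2)=0.1579855904; c=2·atan2(√a, √(1-a))=0.817524839; dist=6371·c=5208.451 ≈ 5208.5 km; running total=49916.6 km
Leg 5 bearing: y=sinΔλ·cosφ2=-0.07621278, x=cosφ1·sinφ2-sinφ1·cosφ2·cosΔλ=-0.72546274; θ=atan2(y, x)=-174.0028° <0 so +360° → 185.9972° ≈ 186.0°
Leg 6: φ1=-0.5581214, φ2=-0.1088422, Δφ=0.4492792, Δλ=-0.1558771 rad; a=sin²(Δφ/2)+cosφ1·cosφ2·sin²(Δλ/2)=0.0547315771; c=2·atan2(√a, √(1-a))=0.472272406; dist=6371·c=3008.847 ≈ 3008.8 km; running total=52925.4 km
Leg 6 bearing: y=sinΔλ·cosφ2=-0.15432796, x=cosφ1·sinφ2-sinφ1·cosφ2·cosΔλ=0.42793341; θ=atan2(y, x)=-19.8311° <0 so +360° → 340.1689° ≈ 340.2°
Leg 7: φ1=-0.1088422, φ2=1.1201541, Δφ=1.2289963, Δλ=-2.2488114 rad; a=sin²(Δφ/2)+cosφ1·cosφ2·sin²(Δλ/2)=0.6846801954; c=2·atan2(√a, √(1-a))=1.949116973; dist=6371·c=12417.824 ≈ 12417.8 km; running total=65343.2 km
Leg 7 bearing: y=sinΔλ·cosφ2=-0.33920990, x=cosφ1·sinφ2-sinφ1·cosφ2·cosΔλ=0.86516446; θ=atan2(y, x)=-21.4089° <0 so +360° → 338.5911° ≈ 338.6°

Leg 1: dist=14224.8 km, bearing=10.7°
Leg 2: dist=9559.8 km, bearing=104.6°
Leg 3: dist=3138.7 km, bearing=146.1°
Leg 4: dist=17784.8 km, bearing=178.2°
Leg 5: dist=5208.5 km, bearing=186.0°
Leg 6: dist=3008.8 km, bearing=340.2°
Leg 7: dist=12417.8 km, bearing=338.6°
Total: 65343.2 km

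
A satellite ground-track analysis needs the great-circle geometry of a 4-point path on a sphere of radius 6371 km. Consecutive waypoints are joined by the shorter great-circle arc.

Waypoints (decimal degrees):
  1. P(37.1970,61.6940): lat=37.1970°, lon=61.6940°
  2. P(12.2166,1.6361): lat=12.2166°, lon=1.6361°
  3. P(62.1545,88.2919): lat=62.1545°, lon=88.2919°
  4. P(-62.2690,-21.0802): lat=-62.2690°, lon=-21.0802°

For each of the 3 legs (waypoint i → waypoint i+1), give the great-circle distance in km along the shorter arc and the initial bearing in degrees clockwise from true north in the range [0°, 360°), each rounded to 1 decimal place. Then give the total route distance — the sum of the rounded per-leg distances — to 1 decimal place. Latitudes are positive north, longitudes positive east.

Leg 1: dist=6549.6 km, bearing=261.5°
Leg 2: dist=8635.2 km, bearing=28.5°
Leg 3: dist=16538.2 km, bearing=237.8°
Total: 31723.0 km

Leg 1: φ1=0.6492101, φ2=0.2132199, Δφ=-0.4359902, Δλ=-1.0482081 rad; a=sin²(Δφ/2)+cosφ1·cosφ2·sin²(Δλ/2)=0.2417453972; c=2·atan2(√a, √(1-a))=1.028027102; dist=6371·c=6549.561 ≈ 6549.6 km; running total=6549.6 km
Leg 1 bearing: y=sinΔλ·cosφ2=-0.84690733, x=cosφ1·sinφ2-sinφ1·cosφ2·cosΔλ=-0.12635746; θ=atan2(y, x)=-98.4859° <0 so +360° → 261.5141° ≈ 261.5°
Leg 2: φ1=0.2132199, φ2=1.0848007, Δφ=0.8715808, Δλ=1.5124290 rad; a=sin²(Δφ/2)+cosφ1·cosφ2·sin²(Δλ/2)=0.3931319137; c=2·atan2(√a, √(1-a))=1.355398404; dist=6371·c=8635.243 ≈ 8635.2 km; running total=15184.8 km
Leg 2 bearing: y=sinΔλ·cosφ2=0.46629356, x=cosφ1·sinφ2-sinφ1·cosφ2·cosΔλ=0.85842132; θ=atan2(y, x)=28.5108° ≈ 28.5°
Leg 3: φ1=1.0848007, φ2=-1.0867991, Δφ=-2.1715997, Δλ=-1.9089033 rad; a=sin²(Δφ/2)+cosφ1·cosφ2·sin²(Δλ/2)=0.9273729261; c=2·atan2(√a, √(1-a))=2.595857326; dist=6371·c=16538.207 ≈ 16538.2 km; running total=31723.0 km
Leg 3 bearing: y=sinΔλ·cosφ2=-0.43897654, x=cosφ1·sinφ2-sinφ1·cosφ2·cosΔλ=-0.27696412; θ=atan2(y, x)=-122.2491° <0 so +360° → 237.7509° ≈ 237.8°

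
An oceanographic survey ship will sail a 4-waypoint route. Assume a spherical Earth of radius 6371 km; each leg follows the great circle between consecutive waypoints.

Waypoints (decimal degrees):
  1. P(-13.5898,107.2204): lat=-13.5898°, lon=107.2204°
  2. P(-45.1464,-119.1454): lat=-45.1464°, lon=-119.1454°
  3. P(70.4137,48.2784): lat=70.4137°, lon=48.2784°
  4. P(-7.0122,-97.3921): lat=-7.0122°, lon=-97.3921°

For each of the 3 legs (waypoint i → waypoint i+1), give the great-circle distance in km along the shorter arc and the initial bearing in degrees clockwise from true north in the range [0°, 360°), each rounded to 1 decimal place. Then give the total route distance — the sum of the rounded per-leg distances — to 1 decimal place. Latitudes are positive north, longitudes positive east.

Leg 1: φ1=-0.2371868, φ2=-0.7879533, Δφ=-0.5507666, Δλ=-3.9508285 rad; a=sin²(Δφ/2)+cosφ1·cosφ2·sin²(Δλ/2)=0.6532468286; c=2·atan2(√a, √(1-a))=1.882303538; dist=6371·c=11992.156 ≈ 11992.2 km; running total=11992.2 km
Leg 1 bearing: y=sinΔλ·cosφ2=0.51046633, x=cosφ1·sinφ2-sinφ1·cosφ2·cosΔλ=-0.80342128; θ=atan2(y, x)=147.5695° ≈ 147.6°
Leg 2: φ1=-0.7879533, φ2=1.2289509, Δφ=2.0169042, Δλ=2.9220966 rad; a=sin²(Δφ/2)+cosφ1·cosφ2·sin²(Δλ/2)=0.9493268025; c=2·atan2(√a, √(1-a))=2.687486783; dist=6371·c=17121.978 ≈ 17122.0 km; running total=29114.2 km
Leg 2 bearing: y=sinΔλ·cosφ2=0.07299145, x=cosφ1·sinφ2-sinφ1·cosφ2·cosΔλ=0.43254358; θ=atan2(y, x)=9.5784° ≈ 9.6°
Leg 3: φ1=1.2289509, φ2=-0.1223860, Δφ=-1.3513369, Δλ=-2.5424298 rad; a=sin²(Δφ/2)+cosφ1·cosφ2·sin²(Δλ/2)=0.6948893634; c=2·atan2(√a, √(1-a))=1.971187630; dist=6371·c=12558.436 ≈ 12558.4 km; running total=41672.6 km
Leg 3 bearing: y=sinΔλ·cosφ2=-0.55973305, x=cosφ1·sinφ2-sinφ1·cosφ2·cosΔλ=0.73128069; θ=atan2(y, x)=-37.4310° <0 so +360° → 322.5690° ≈ 322.6°

Leg 1: dist=11992.2 km, bearing=147.6°
Leg 2: dist=17122.0 km, bearing=9.6°
Leg 3: dist=12558.4 km, bearing=322.6°
Total: 41672.6 km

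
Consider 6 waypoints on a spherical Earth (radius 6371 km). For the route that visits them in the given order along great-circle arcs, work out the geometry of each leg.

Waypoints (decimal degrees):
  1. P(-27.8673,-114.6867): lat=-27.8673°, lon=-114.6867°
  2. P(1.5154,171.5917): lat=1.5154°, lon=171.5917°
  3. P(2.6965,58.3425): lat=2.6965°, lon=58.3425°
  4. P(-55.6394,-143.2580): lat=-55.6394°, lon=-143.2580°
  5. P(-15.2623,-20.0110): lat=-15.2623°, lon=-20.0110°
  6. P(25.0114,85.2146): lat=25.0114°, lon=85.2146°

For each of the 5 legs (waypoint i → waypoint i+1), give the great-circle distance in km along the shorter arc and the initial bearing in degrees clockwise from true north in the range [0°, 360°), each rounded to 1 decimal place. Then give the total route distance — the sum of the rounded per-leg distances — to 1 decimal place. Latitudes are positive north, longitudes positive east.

Leg 1: φ1=-0.4863761, φ2=0.0264487, Δφ=0.5128249, Δλ=4.9965007 rad; a=sin²(Δφ/2)+cosφ1·cosφ2·sin²(Δλ/2)=0.3823247085; c=2·atan2(√a, √(1-a))=1.333217059; dist=6371·c=8493.926 ≈ 8493.9 km; running total=8493.9 km
Leg 1 bearing: y=sinΔλ·cosφ2=-0.95957531, x=cosφ1·sinφ2-sinφ1·cosφ2·cosΔλ=0.15435457; θ=atan2(y, x)=-80.8618° <0 so +360° → 279.1382° ≈ 279.1°
Leg 2: φ1=0.0264487, φ2=0.0470628, Δφ=0.0206141, Δλ=-1.9765714 rad; a=sin²(Δφ/2)+cosφ1·cosφ2·sin²(Δλ/2)=0.6964559562; c=2·atan2(√a, √(1-a))=1.974592367; dist=6371·c=12580.128 ≈ 12580.1 km; running total=21074.0 km
Leg 2 bearing: y=sinΔλ·cosφ2=-0.91777938, x=cosφ1·sinφ2-sinφ1·cosφ2·cosΔλ=0.05745633; θ=atan2(y, x)=-86.4178° <0 so +360° → 273.5822° ≈ 273.6°
Leg 3: φ1=0.0470628, φ2=-0.9710907, Δφ=-1.0181535, Δλ=-3.5185925 rad; a=sin²(Δφ/2)+cosφ1·cosφ2·sin²(Δλ/2)=0.7815092951; c=2·atan2(√a, √(1-a))=2.168830105; dist=6371·c=13817.617 ≈ 13817.6 km; running total=34891.6 km
Leg 3 bearing: y=sinΔλ·cosφ2=0.20777388, x=cosφ1·sinφ2-sinφ1·cosφ2·cosΔλ=-0.79990004; θ=atan2(y, x)=165.4392° ≈ 165.4°
Leg 4: φ1=-0.9710907, φ2=-0.2663774, Δφ=0.7047133, Δλ=2.1510659 rad; a=sin²(Δφ/2)+cosφ1·cosφ2·sin²(Δλ/2)=0.5406072925; c=2·atan2(√a, √(1-a))=1.652100457; dist=6371·c=10525.532 ≈ 10525.5 km; running total=45417.1 km
Leg 4 bearing: y=sinΔλ·cosφ2=0.80681874, x=cosφ1·sinφ2-sinφ1·cosφ2·cosΔλ=-0.58519033; θ=atan2(y, x)=125.9536° ≈ 126.0°
Leg 5: φ1=-0.2663774, φ2=0.4365313, Δφ=0.7029087, Δλ=1.8365332 rad; a=sin²(Δφ/2)+cosφ1·cosφ2·sin²(Δλ/2)=0.6704478713; c=2·atan2(√a, √(1-a))=1.918665875; dist=6371·c=12223.820 ≈ 12223.8 km; running total=57640.9 km
Leg 5 bearing: y=sinΔλ·cosφ2=0.87441455, x=cosφ1·sinφ2-sinφ1·cosφ2·cosΔλ=0.34523801; θ=atan2(y, x)=68.4548° ≈ 68.5°

Leg 1: dist=8493.9 km, bearing=279.1°
Leg 2: dist=12580.1 km, bearing=273.6°
Leg 3: dist=13817.6 km, bearing=165.4°
Leg 4: dist=10525.5 km, bearing=126.0°
Leg 5: dist=12223.8 km, bearing=68.5°
Total: 57640.9 km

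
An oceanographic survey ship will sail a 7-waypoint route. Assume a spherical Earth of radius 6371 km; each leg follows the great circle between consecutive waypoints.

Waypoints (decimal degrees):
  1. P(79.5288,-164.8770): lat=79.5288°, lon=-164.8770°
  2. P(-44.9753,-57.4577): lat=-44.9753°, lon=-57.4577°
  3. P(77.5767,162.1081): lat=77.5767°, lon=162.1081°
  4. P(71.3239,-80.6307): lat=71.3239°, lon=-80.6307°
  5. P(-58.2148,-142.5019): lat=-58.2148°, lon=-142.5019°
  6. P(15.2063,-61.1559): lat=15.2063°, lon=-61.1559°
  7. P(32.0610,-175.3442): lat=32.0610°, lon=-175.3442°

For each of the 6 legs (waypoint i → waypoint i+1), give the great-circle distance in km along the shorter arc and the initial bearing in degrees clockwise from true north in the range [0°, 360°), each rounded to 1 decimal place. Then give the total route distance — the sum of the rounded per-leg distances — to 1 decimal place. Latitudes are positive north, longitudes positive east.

Leg 1: φ1=1.3880394, φ2=-0.7849671, Δφ=-2.1730065, Δλ=1.8748205 rad; a=sin²(Δφ/2)+cosφ1·cosφ2·sin²(Δλ/2)=0.8667594203; c=2·atan2(√a, √(1-a))=2.394281201; dist=6371·c=15253.966 ≈ 15254.0 km; running total=15254.0 km
Leg 1 bearing: y=sinΔλ·cosφ2=0.67496933, x=cosφ1·sinφ2-sinφ1·cosφ2·cosΔλ=0.07979044; θ=atan2(y, x)=83.2582° ≈ 83.3°
Leg 2: φ1=-0.7849671, φ2=1.3539688, Δφ=2.1389359, Δλ=3.8321461 rad; a=sin²(Δφ/2)+cosφ1·cosφ2·sin²(Δλ/2)=0.9037860838; c=2·atan2(√a, √(1-a))=2.510820178; dist=6371·c=15996.435 ≈ 15996.4 km; running total=31250.4 km
Leg 2 bearing: y=sinΔλ·cosφ2=-0.13703164, x=cosφ1·sinφ2-sinφ1·cosφ2·cosΔλ=0.57362839; θ=atan2(y, x)=-13.4354° <0 so +360° → 346.5646° ≈ 346.6°
Leg 3: φ1=1.3539688, φ2=1.2448369, Δφ=-0.1091319, Δλ=-4.2365913 rad; a=sin²(Δφ/2)+cosφ1·cosφ2·sin²(Δλ/2)=0.0531964059; c=2·atan2(√a, √(1-a))=0.465477842; dist=6371·c=2965.559 ≈ 2965.6 km; running total=34216.0 km
Leg 3 bearing: y=sinΔλ·cosφ2=0.28465049, x=cosφ1·sinφ2-sinφ1·cosφ2·cosΔλ=0.34704509; θ=atan2(y, x)=39.3590° ≈ 39.4°
Leg 4: φ1=1.2448369, φ2=-1.0160399, Δφ=-2.2608768, Δλ=-1.0798562 rad; a=sin²(Δφ/2)+cosφ1·cosφ2·sin²(Δλ/2)=0.8628745467; c=2·atan2(√a, √(1-a))=2.382918959; dist=6371·c=15181.577 ≈ 15181.6 km; running total=49397.6 km
Leg 4 bearing: y=sinΔλ·cosφ2=-0.46452342, x=cosφ1·sinφ2-sinφ1·cosφ2·cosΔλ=-0.50745073; θ=atan2(y, x)=-137.5288° <0 so +360° → 222.4712° ≈ 222.5°
Leg 5: φ1=-1.0160399, φ2=0.2654000, Δφ=1.2814399, Δλ=1.4197555 rad; a=sin²(Δφ/2)+cosφ1·cosφ2·sin²(Δλ/2)=0.5732384965; c=2·atan2(√a, √(1-a))=1.717802232; dist=6371·c=10944.118 ≈ 10944.1 km; running total=60341.7 km
Leg 5 bearing: y=sinΔλ·cosφ2=0.95400128, x=cosφ1·sinφ2-sinφ1·cosφ2·cosΔλ=0.26158372; θ=atan2(y, x)=74.6666° ≈ 74.7°
Leg 6: φ1=0.2654000, φ2=0.5595700, Δφ=0.2941700, Δλ=-1.9929618 rad; a=sin²(Δφ/2)+cosφ1·cosφ2·sin²(Δλ/2)=0.5979275965; c=2·atan2(√a, √(1-a))=1.767925784; dist=6371·c=11263.455 ≈ 11263.5 km; running total=71605.2 km
Leg 6 bearing: y=sinΔλ·cosφ2=-0.77307762, x=cosφ1·sinφ2-sinφ1·cosφ2·cosΔλ=0.60331728; θ=atan2(y, x)=-52.0312° <0 so +360° → 307.9688° ≈ 308.0°

Leg 1: dist=15254.0 km, bearing=83.3°
Leg 2: dist=15996.4 km, bearing=346.6°
Leg 3: dist=2965.6 km, bearing=39.4°
Leg 4: dist=15181.6 km, bearing=222.5°
Leg 5: dist=10944.1 km, bearing=74.7°
Leg 6: dist=11263.5 km, bearing=308.0°
Total: 71605.2 km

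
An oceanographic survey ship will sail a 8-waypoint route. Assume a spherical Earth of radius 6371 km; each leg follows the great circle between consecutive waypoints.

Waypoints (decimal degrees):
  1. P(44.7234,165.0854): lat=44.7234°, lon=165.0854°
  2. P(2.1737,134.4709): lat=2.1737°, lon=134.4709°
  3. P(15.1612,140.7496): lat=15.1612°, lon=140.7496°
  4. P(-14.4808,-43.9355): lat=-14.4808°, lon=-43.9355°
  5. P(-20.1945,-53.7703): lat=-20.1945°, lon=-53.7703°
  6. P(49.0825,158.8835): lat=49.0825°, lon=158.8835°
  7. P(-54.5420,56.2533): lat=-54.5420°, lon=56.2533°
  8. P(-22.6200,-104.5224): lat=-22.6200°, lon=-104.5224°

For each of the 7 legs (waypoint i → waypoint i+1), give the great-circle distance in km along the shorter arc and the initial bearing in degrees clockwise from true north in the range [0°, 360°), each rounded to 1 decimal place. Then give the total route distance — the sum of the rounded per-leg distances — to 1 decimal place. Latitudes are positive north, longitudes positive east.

Leg 1: dist=5601.7 km, bearing=221.4°
Leg 2: dist=1599.9 km, bearing=25.1°
Leg 3: dist=19505.8 km, bearing=82.1°
Leg 4: dist=1221.5 km, bearing=237.3°
Leg 5: dist=15691.3 km, bearing=325.7°
Leg 6: dist=14935.0 km, bearing=232.3°
Leg 7: dist=11240.6 km, bearing=198.0°
Total: 69795.8 km

Leg 1: φ1=0.7805706, φ2=0.0379382, Δφ=-0.7426324, Δλ=-0.5343238 rad; a=sin²(Δφ/2)+cosφ1·cosφ2·sin²(Δλ/2)=0.1811368677; c=2·atan2(√a, √(1-a))=0.879253576; dist=6371·c=5601.725 ≈ 5601.7 km; running total=5601.7 km
Leg 1 bearing: y=sinΔλ·cosφ2=-0.50889278, x=cosφ1·sinφ2-sinφ1·cosφ2·cosΔλ=-0.57821566; θ=atan2(y, x)=-138.6487° <0 so +360° → 221.3513° ≈ 221.4°
Leg 2: φ1=0.0379382, φ2=0.2646129, Δφ=0.2266746, Δλ=0.1095840 rad; a=sin²(Δφ/2)+cosφ1·cosφ2·sin²(Δλ/2)=0.0156831281; c=2·atan2(√a, √(1-a))=0.251123935; dist=6371·c=1599.911 ≈ 1599.9 km; running total=7201.6 km
Leg 2 bearing: y=sinΔλ·cosφ2=0.10555822, x=cosφ1·sinφ2-sinφ1·cosφ2·cosΔλ=0.22495807; θ=atan2(y, x)=25.1376° ≈ 25.1°
Leg 3: φ1=0.2646129, φ2=-0.2527376, Δφ=-0.5173505, Δλ=-3.2233631 rad; a=sin²(Δφ/2)+cosφ1·cosφ2·sin²(Δλ/2)=0.9984034529; c=2·atan2(√a, √(1-a))=3.061657744; dist=6371·c=19505.821 ≈ 19505.8 km; running total=26707.4 km
Leg 3 bearing: y=sinΔλ·cosφ2=0.07908450, x=cosφ1·sinφ2-sinφ1·cosφ2·cosΔλ=0.01102882; θ=atan2(y, x)=82.0609° ≈ 82.1°
Leg 4: φ1=-0.2527376, φ2=-0.3524605, Δφ=-0.0997229, Δλ=-0.1716496 rad; a=sin²(Δφ/2)+cosφ1·cosφ2·sin²(Δλ/2)=0.0091611562; c=2·atan2(√a, √(1-a))=0.191721353; dist=6371·c=1221.457 ≈ 1221.5 km; running total=27928.9 km
Leg 4 bearing: y=sinΔλ·cosφ2=-0.16030776, x=cosφ1·sinφ2-sinφ1·cosφ2·cosΔλ=-0.10300651; θ=atan2(y, x)=-122.7230° <0 so +360° → 237.2770° ≈ 237.3°
Leg 5: φ1=-0.3524605, φ2=0.8566512, Δφ=1.2091117, Δλ=3.7115090 rad; a=sin²(Δφ/2)+cosφ1·cosφ2·sin²(Δλ/2)=0.8892043709; c=2·atan2(√a, √(1-a))=2.462923317; dist=6371·c=15691.284 ≈ 15691.3 km; running total=43620.2 km
Leg 5 bearing: y=sinΔλ·cosφ2=-0.35339755, x=cosφ1·sinφ2-sinφ1·cosφ2·cosΔλ=0.51883524; θ=atan2(y, x)=-34.2602° <0 so +360° → 325.7398° ≈ 325.7°
Leg 6: φ1=0.8566512, φ2=-0.9519375, Δφ=-1.8085887, Δλ=-1.7912349 rad; a=sin²(Δφ/2)+cosφ1·cosφ2·sin²(Δλ/2)=0.8492951580; c=2·atan2(√a, √(1-a))=2.344221776; dist=6371·c=14935.037 ≈ 14935.0 km; running total=58555.2 km
Leg 6 bearing: y=sinΔλ·cosφ2=-0.56606841, x=cosφ1·sinφ2-sinφ1·cosφ2·cosΔλ=-0.43765069; θ=atan2(y, x)=-127.7091° <0 so +360° → 232.2909° ≈ 232.3°
Leg 7: φ1=-0.9519375, φ2=-0.3947935, Δφ=0.5571440, Δλ=-2.8060653 rad; a=sin²(Δφ/2)+cosφ1·cosφ2·sin²(Δλ/2)=0.5961675046; c=2·atan2(√a, √(1-a))=1.764337356; dist=6371·c=11240.593 ≈ 11240.6 km; running total=69795.8 km
Leg 7 bearing: y=sinΔλ·cosφ2=-0.30393860, x=cosφ1·sinφ2-sinφ1·cosφ2·cosΔλ=-0.93307479; θ=atan2(y, x)=-161.9576° <0 so +360° → 198.0424° ≈ 198.0°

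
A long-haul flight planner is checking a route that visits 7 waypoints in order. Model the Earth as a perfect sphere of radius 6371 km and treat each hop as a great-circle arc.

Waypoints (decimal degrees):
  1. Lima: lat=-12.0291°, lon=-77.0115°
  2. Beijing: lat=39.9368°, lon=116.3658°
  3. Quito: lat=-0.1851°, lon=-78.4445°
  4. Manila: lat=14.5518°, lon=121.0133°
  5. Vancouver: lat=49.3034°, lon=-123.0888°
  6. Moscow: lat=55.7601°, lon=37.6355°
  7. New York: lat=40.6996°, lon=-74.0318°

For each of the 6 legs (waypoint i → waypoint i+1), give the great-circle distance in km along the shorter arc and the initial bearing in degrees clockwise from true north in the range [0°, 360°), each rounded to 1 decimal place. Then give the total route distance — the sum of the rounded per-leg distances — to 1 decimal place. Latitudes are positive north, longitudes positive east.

Leg 1: dist=16645.4 km, bearing=339.4°
Leg 2: dist=15346.8 km, bearing=22.5°
Leg 3: dist=17344.9 km, bearing=307.6°
Leg 4: dist=10550.8 km, bearing=36.1°
Leg 5: dist=8196.5 km, bearing=11.2°
Leg 6: dist=7513.3 km, bearing=310.3°
Total: 75597.7 km

Leg 1: φ1=-0.2099474, φ2=0.6970287, Δφ=0.9069761, Δλ=3.3750706 rad; a=sin²(Δφ/2)+cosφ1·cosφ2·sin²(Δλ/2)=0.9316778573; c=2·atan2(√a, √(1-a))=2.612678939; dist=6371·c=16645.378 ≈ 16645.4 km; running total=16645.4 km
Leg 1 bearing: y=sinΔλ·cosφ2=-0.17739788, x=cosφ1·sinφ2-sinφ1·cosφ2·cosΔλ=0.47238427; θ=atan2(y, x)=-20.5830° <0 so +360° → 339.4170° ≈ 339.4°
Leg 2: φ1=0.6970287, φ2=-0.0032306, Δφ=-0.7002593, Δλ=-3.4000812 rad; a=sin²(Δφ/2)+cosφ1·cosφ2·sin²(Δλ/2)=0.8716747518; c=2·atan2(√a, √(1-a))=2.408860306; dist=6371·c=15346.849 ≈ 15346.8 km; running total=31992.2 km
Leg 2 bearing: y=sinΔλ·cosφ2=0.25561822, x=cosφ1·sinφ2-sinφ1·cosφ2·cosΔλ=0.61813497; θ=atan2(y, x)=22.4666° ≈ 22.5°
Leg 3: φ1=-0.0032306, φ2=0.2539768, Δφ=0.2572074, Δλ=3.4811953 rad; a=sin²(Δφ/2)+cosφ1·cosφ2·sin²(Δλ/2)=0.9567235244; c=2·atan2(√a, √(1-a))=2.722471751; dist=6371·c=17344.868 ≈ 17344.9 km; running total=49337.1 km
Leg 3 bearing: y=sinΔλ·cosφ2=-0.32242653, x=cosφ1·sinφ2-sinφ1·cosφ2·cosΔλ=0.24830550; θ=atan2(y, x)=-52.3996° <0 so +360° → 307.6004° ≈ 307.6°
Leg 4: φ1=0.2539768, φ2=0.8605067, Δφ=0.6065298, Δλ=-4.2603854 rad; a=sin²(Δφ/2)+cosφ1·cosφ2·sin²(Δλ/2)=0.5425828347; c=2·atan2(√a, √(1-a))=1.656065288; dist=6371·c=10550.792 ≈ 10550.8 km; running total=59887.9 km
Leg 4 bearing: y=sinΔλ·cosφ2=0.58657016, x=cosφ1·sinφ2-sinφ1·cosφ2·cosΔλ=0.80540813; θ=atan2(y, x)=36.0655° ≈ 36.1°
Leg 5: φ1=0.8605067, φ2=0.9731973, Δφ=0.1126907, Δλ=2.8051682 rad; a=sin²(Δφ/2)+cosφ1·cosφ2·sin²(Δλ/2)=0.3597717337; c=2·atan2(√a, √(1-a))=1.286526630; dist=6371·c=8196.461 ≈ 8196.5 km; running total=68084.4 km
Leg 5 bearing: y=sinΔλ·cosφ2=0.18574173, x=cosφ1·sinφ2-sinφ1·cosφ2·cosΔλ=0.94172403; θ=atan2(y, x)=11.1576° ≈ 11.2°
Leg 6: φ1=0.9731973, φ2=0.7103420, Δφ=-0.2628553, Δλ=-1.9489621 rad; a=sin²(Δφ/2)+cosφ1·cosφ2·sin²(Δλ/2)=0.3092099472; c=2·atan2(√a, √(1-a))=1.179291183; dist=6371·c=7513.264 ≈ 7513.3 km; running total=75597.7 km
Leg 6 bearing: y=sinΔλ·cosφ2=-0.70457141, x=cosφ1·sinφ2-sinφ1·cosφ2·cosΔλ=0.59831075; θ=atan2(y, x)=-49.6626° <0 so +360° → 310.3374° ≈ 310.3°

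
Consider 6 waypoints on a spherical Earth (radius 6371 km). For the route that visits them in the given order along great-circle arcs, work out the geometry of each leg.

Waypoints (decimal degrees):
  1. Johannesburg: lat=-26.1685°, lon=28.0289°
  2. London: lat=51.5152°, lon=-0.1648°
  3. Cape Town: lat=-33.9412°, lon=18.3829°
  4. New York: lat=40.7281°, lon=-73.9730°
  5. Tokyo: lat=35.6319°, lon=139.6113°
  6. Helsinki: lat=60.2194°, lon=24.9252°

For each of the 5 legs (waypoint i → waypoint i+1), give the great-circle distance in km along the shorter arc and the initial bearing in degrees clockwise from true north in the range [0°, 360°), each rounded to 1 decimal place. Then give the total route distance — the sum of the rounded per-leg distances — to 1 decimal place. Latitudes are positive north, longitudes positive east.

Leg 1: dist=9067.3 km, bearing=342.7°
Leg 2: dist=9673.5 km, bearing=164.7°
Leg 3: dist=12561.0 km, bearing=304.7°
Leg 4: dist=10857.4 km, bearing=333.0°
Leg 5: dist=7817.4 km, bearing=331.4°
Total: 49976.6 km

Leg 1: φ1=-0.4567265, φ2=0.8991099, Δφ=1.3558363, Δλ=-0.4920729 rad; a=sin²(Δφ/2)+cosφ1·cosφ2·sin²(Δλ/2)=0.4264785882; c=2·atan2(√a, √(1-a))=1.423218397; dist=6371·c=9067.324 ≈ 9067.3 km; running total=9067.3 km
Leg 1 bearing: y=sinΔλ·cosφ2=-0.29401134, x=cosφ1·sinφ2-sinφ1·cosφ2·cosΔλ=0.94442350; θ=atan2(y, x)=-17.2920° <0 so +360° → 342.7080° ≈ 342.7°
Leg 2: φ1=0.8991099, φ2=-0.5923857, Δφ=-1.4914955, Δλ=0.3237184 rad; a=sin²(Δφ/2)+cosφ1·cosφ2·sin²(Δλ/2)=0.4737989735; c=2·atan2(√a, √(1-a))=1.518370262; dist=6371·c=9673.537 ≈ 9673.5 km; running total=18740.8 km
Leg 2 bearing: y=sinΔλ·cosφ2=0.26389432, x=cosφ1·sinφ2-sinφ1·cosφ2·cosΔλ=-0.96312710; θ=atan2(y, x)=164.6772° ≈ 164.7°
Leg 3: φ1=-0.5923857, φ2=0.7108394, Δφ=1.3032251, Δλ=-1.6119145 rad; a=sin²(Δφ/2)+cosφ1·cosφ2·sin²(Δλ/2)=0.6950723661; c=2·atan2(√a, √(1-a))=1.971585103; dist=6371·c=12560.969 ≈ 12561.0 km; running total=31301.8 km
Leg 3 bearing: y=sinΔλ·cosφ2=-0.75717390, x=cosφ1·sinφ2-sinφ1·cosφ2·cosΔλ=0.52390340; θ=atan2(y, x)=-55.3199° <0 so +360° → 304.6801° ≈ 304.7°
Leg 4: φ1=0.7108394, φ2=0.6218940, Δφ=-0.0889455, Δλ=3.7277493 rad; a=sin²(Δφ/2)+cosφ1·cosφ2·sin²(Δλ/2)=0.5665022699; c=2·atan2(√a, √(1-a))=1.704196168; dist=6371·c=10857.434 ≈ 10857.4 km; running total=42159.2 km
Leg 4 bearing: y=sinΔλ·cosφ2=-0.44959814, x=cosφ1·sinφ2-sinφ1·cosφ2·cosΔλ=0.88327306; θ=atan2(y, x)=-26.9767° <0 so +360° → 333.0233° ≈ 333.0°
Leg 5: φ1=0.6218940, φ2=1.0510268, Δφ=0.4291328, Δλ=-2.0016501 rad; a=sin²(Δφ/2)+cosφ1·cosφ2·sin²(Δλ/2)=0.3314813936; c=2·atan2(√a, √(1-a))=1.227028118; dist=6371·c=7817.396 ≈ 7817.4 km; running total=49976.6 km
Leg 5 bearing: y=sinΔλ·cosφ2=-0.45128828, x=cosφ1·sinφ2-sinφ1·cosφ2·cosΔλ=0.82628373; θ=atan2(y, x)=-28.6419° <0 so +360° → 331.3581° ≈ 331.4°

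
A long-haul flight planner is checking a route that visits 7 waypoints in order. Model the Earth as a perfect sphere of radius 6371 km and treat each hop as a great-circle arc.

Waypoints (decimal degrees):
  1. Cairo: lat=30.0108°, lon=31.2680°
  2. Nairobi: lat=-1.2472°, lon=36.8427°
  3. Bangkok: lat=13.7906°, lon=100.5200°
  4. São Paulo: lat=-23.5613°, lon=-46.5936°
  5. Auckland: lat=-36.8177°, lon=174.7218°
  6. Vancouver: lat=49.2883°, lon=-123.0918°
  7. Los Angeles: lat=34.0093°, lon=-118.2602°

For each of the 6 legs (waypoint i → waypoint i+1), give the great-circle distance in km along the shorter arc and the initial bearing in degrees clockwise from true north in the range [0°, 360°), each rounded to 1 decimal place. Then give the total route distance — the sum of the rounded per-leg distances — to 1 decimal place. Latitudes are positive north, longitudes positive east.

Leg 1: dist=3525.7 km, bearing=169.4°
Leg 2: dist=7208.4 km, bearing=74.1°
Leg 3: dist=16394.7 km, bearing=247.6°
Leg 4: dist=12026.4 km, bearing=213.8°
Leg 5: dist=11359.5 km, bearing=36.2°
Leg 6: dist=1744.8 km, bearing=165.0°
Total: 52259.5 km

Leg 1: φ1=0.5237873, φ2=-0.0217677, Δφ=-0.5455550, Δλ=0.0972969 rad; a=sin²(Δφ/2)+cosφ1·cosφ2·sin²(Δλ/2)=0.0746275581; c=2·atan2(√a, √(1-a))=0.553395391; dist=6371·c=3525.682 ≈ 3525.7 km; running total=3525.7 km
Leg 1 bearing: y=sinΔλ·cosφ2=0.09712042, x=cosφ1·sinφ2-sinφ1·cosφ2·cosΔλ=-0.51652761; θ=atan2(y, x)=169.3513° ≈ 169.4°
Leg 2: φ1=-0.0217677, φ2=0.2406914, Δφ=0.2624591, Δλ=1.1113785 rad; a=sin²(Δφ/2)+cosφ1·cosφ2·sin²(Δλ/2)=0.2873233096; c=2·atan2(√a, √(1-a))=1.131444013; dist=6371·c=7208.430 ≈ 7208.4 km; running total=10734.1 km
Leg 2 bearing: y=sinΔλ·cosφ2=0.87047323, x=cosφ1·sinφ2-sinφ1·cosφ2·cosΔλ=0.24769106; θ=atan2(y, x)=74.1164° ≈ 74.1°
Leg 3: φ1=0.2406914, φ2=-0.4112223, Δφ=-0.6519136, Δλ=-2.5676167 rad; a=sin²(Δφ/2)+cosφ1·cosφ2·sin²(Δλ/2)=0.9214188209; c=2·atan2(√a, √(1-a))=2.573330762; dist=6371·c=16394.690 ≈ 16394.7 km; running total=27128.8 km
Leg 3 bearing: y=sinΔλ·cosφ2=-0.49770889, x=cosφ1·sinφ2-sinφ1·cosφ2·cosΔλ=-0.20472070; θ=atan2(y, x)=-112.3586° <0 so +360° → 247.6414° ≈ 247.6°
Leg 4: φ1=-0.4112223, φ2=-0.6425901, Δφ=-0.2313678, Δλ=3.8626824 rad; a=sin²(Δφ/2)+cosφ1·cosφ2·sin²(Δλ/2)=0.6558030923; c=2·atan2(√a, √(1-a))=1.887679236; dist=6371·c=12026.404 ≈ 12026.4 km; running total=39155.2 km
Leg 4 bearing: y=sinΔλ·cosφ2=-0.52852351, x=cosφ1·sinφ2-sinφ1·cosφ2·cosΔλ=-0.78966099; θ=atan2(y, x)=-146.2054° <0 so +360° → 213.7946° ≈ 213.8°
Leg 5: φ1=-0.6425901, φ2=0.8602431, Δφ=1.5028332, Δλ=-5.1978279 rad; a=sin²(Δφ/2)+cosφ1·cosφ2·sin²(Δλ/2)=0.6053052546; c=2·atan2(√a, √(1-a))=1.782995762; dist=6371·c=11359.466 ≈ 11359.5 km; running total=50514.7 km
Leg 5 bearing: y=sinΔλ·cosφ2=0.57689855, x=cosφ1·sinφ2-sinφ1·cosφ2·cosΔλ=0.78919660; θ=atan2(y, x)=36.1666° ≈ 36.2°
Leg 6: φ1=0.8602431, φ2=0.5935743, Δφ=-0.2666689, Δλ=0.0843273 rad; a=sin²(Δφ/2)+cosφ1·cosφ2·sin²(Δλ/2)=0.0186336093; c=2·atan2(√a, √(1-a))=0.273865007; dist=6371·c=1744.794 ≈ 1744.8 km; running total=52259.5 km
Leg 6 bearing: y=sinΔλ·cosφ2=0.06982005, x=cosφ1·sinφ2-sinφ1·cosφ2·cosΔλ=-0.26128672; θ=atan2(y, x)=165.0392° ≈ 165.0°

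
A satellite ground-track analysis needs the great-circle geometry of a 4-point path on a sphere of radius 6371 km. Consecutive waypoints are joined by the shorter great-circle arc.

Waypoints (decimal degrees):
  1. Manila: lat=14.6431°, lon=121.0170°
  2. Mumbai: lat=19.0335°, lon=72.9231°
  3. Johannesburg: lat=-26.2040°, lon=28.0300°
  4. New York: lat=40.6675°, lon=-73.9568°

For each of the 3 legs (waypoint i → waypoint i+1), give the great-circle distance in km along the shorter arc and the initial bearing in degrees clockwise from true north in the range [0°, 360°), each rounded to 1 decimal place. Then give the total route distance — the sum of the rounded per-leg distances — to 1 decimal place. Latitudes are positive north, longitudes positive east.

Leg 1: φ1=0.2555703, φ2=0.3321972, Δφ=0.0766269, Δλ=-0.8393969 rad; a=sin²(Δφ/2)+cosφ1·cosφ2·sin²(Δλ/2)=0.1533349795; c=2·atan2(√a, √(1-a))=0.804696409; dist=6371·c=5126.721 ≈ 5126.7 km; running total=5126.7 km
Leg 1 bearing: y=sinΔλ·cosφ2=-0.70355137, x=cosφ1·sinφ2-sinφ1·cosφ2·cosΔλ=0.15591319; θ=atan2(y, x)=-77.5047° <0 so +360° → 282.4953° ≈ 282.5°
Leg 2: φ1=0.3321972, φ2=-0.4573461, Δφ=-0.7895433, Δλ=-0.7835324 rad; a=sin²(Δφ/2)+cosφ1·cosφ2·sin²(Δλ/2)=0.2715684666; c=2·atan2(√a, √(1-a))=1.096330813; dist=6371·c=6984.724 ≈ 6984.7 km; running total=12111.4 km
Leg 2 bearing: y=sinΔλ·cosφ2=-0.63325087, x=cosφ1·sinφ2-sinφ1·cosφ2·cosΔλ=-0.62471551; θ=atan2(y, x)=-134.6113° <0 so +360° → 225.3887° ≈ 225.4°
Leg 3: φ1=-0.4573461, φ2=0.7097818, Δφ=1.1671279, Δλ=-1.7800055 rad; a=sin²(Δφ/2)+cosφ1·cosφ2·sin²(Δλ/2)=0.7145486343; c=2·atan2(√a, √(1-a))=2.014289450; dist=6371·c=12833.038 ≈ 12833.0 km; running total=24944.4 km
Leg 3 bearing: y=sinΔλ·cosφ2=-0.74196528, x=cosφ1·sinφ2-sinφ1·cosφ2·cosΔλ=0.51513401; θ=atan2(y, x)=-55.2284° <0 so +360° → 304.7716° ≈ 304.8°

Leg 1: dist=5126.7 km, bearing=282.5°
Leg 2: dist=6984.7 km, bearing=225.4°
Leg 3: dist=12833.0 km, bearing=304.8°
Total: 24944.4 km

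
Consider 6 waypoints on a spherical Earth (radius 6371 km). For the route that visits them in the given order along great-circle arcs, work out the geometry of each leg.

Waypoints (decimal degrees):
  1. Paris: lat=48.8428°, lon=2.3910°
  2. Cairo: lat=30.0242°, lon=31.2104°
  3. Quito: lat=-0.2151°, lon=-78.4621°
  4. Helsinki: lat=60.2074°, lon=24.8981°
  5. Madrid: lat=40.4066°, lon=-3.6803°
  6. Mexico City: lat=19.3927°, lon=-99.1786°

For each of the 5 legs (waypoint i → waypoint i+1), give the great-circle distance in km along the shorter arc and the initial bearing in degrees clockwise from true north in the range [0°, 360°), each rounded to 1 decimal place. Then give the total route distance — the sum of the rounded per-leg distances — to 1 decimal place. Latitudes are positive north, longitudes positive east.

Leg 1: φ1=0.8524677, φ2=0.5240211, Δφ=-0.3284465, Δλ=0.5029934 rad; a=sin²(Δφ/2)+cosφ1·cosφ2·sin²(Δλ/2)=0.0620153993; c=2·atan2(√a, √(1-a))=0.503354900; dist=6371·c=3206.874 ≈ 3206.9 km; running total=3206.9 km
Leg 1 bearing: y=sinΔλ·cosφ2=0.41736602, x=cosφ1·sinφ2-sinφ1·cosφ2·cosΔλ=-0.24183376; θ=atan2(y, x)=120.0892° ≈ 120.1°
Leg 2: φ1=0.5240211, φ2=-0.0037542, Δφ=-0.5277753, Δλ=-1.9141462 rad; a=sin²(Δφ/2)+cosφ1·cosφ2·sin²(Δλ/2)=0.6466734930; c=2·atan2(√a, √(1-a))=1.868522303; dist=6371·c=11904.356 ≈ 11904.4 km; running total=15111.3 km
Leg 2 bearing: y=sinΔλ·cosφ2=-0.94162559, x=cosφ1·sinφ2-sinφ1·cosφ2·cosΔλ=0.16519317; θ=atan2(y, x)=-80.0496° <0 so +360° → 279.9504° ≈ 280.0°
Leg 3: φ1=-0.0037542, φ2=1.0508174, Δφ=1.0545716, Δλ=1.8039758 rad; a=sin²(Δφ/2)+cosφ1·cosφ2·sin²(Δλ/2)=0.5590340596; c=2·atan2(√a, √(1-a))=1.689140494; dist=6371·c=10761.514 ≈ 10761.5 km; running total=25872.8 km
Leg 3 bearing: y=sinΔλ·cosφ2=0.48341512, x=cosφ1·sinφ2-sinφ1·cosφ2·cosΔλ=0.86739249; θ=atan2(y, x)=29.1318° ≈ 29.1°
Leg 4: φ1=1.0508174, φ2=0.7052282, Δφ=-0.3455892, Δλ=-0.4987872 rad; a=sin²(Δφ/2)+cosφ1·cosφ2·sin²(Δλ/2)=0.0526099522; c=2·atan2(√a, √(1-a))=0.462857867; dist=6371·c=2948.867 ≈ 2948.9 km; running total=28821.7 km
Leg 4 bearing: y=sinΔλ·cosφ2=-0.36425438, x=cosφ1·sinφ2-sinφ1·cosφ2·cosΔλ=-0.25823889; θ=atan2(y, x)=-125.3348° <0 so +360° → 234.6652° ≈ 234.7°
Leg 5: φ1=0.7052282, φ2=0.3384665, Δφ=-0.3667617, Δλ=-1.6667598 rad; a=sin²(Δφ/2)+cosφ1·cosφ2·sin²(Δλ/2)=0.4267948353; c=2·atan2(√a, √(1-a))=1.423857811; dist=6371·c=9071.398 ≈ 9071.4 km; running total=37893.1 km
Leg 5 bearing: y=sinΔλ·cosφ2=-0.93892505, x=cosφ1·sinφ2-sinφ1·cosφ2·cosΔλ=0.31142217; θ=atan2(y, x)=-71.6504° <0 so +360° → 288.3496° ≈ 288.3°

Leg 1: dist=3206.9 km, bearing=120.1°
Leg 2: dist=11904.4 km, bearing=280.0°
Leg 3: dist=10761.5 km, bearing=29.1°
Leg 4: dist=2948.9 km, bearing=234.7°
Leg 5: dist=9071.4 km, bearing=288.3°
Total: 37893.1 km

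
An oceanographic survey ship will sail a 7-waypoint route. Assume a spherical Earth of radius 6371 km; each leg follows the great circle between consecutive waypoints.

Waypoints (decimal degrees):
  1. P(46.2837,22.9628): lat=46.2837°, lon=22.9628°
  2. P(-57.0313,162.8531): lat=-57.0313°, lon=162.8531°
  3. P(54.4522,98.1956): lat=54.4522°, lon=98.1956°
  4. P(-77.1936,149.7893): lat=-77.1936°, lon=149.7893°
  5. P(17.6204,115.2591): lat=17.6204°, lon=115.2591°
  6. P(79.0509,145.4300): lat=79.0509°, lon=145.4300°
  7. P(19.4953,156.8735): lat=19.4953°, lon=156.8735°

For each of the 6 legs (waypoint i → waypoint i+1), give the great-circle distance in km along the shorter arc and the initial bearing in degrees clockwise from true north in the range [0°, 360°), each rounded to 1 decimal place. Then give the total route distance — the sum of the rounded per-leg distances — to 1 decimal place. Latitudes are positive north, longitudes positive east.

Leg 1: φ1=0.8078030, φ2=-0.9953840, Δφ=-1.8031869, Δλ=2.4415463 rad; a=sin²(Δφ/2)+cosφ1·cosφ2·sin²(Δλ/2)=0.9470047880; c=2·atan2(√a, √(1-a))=2.677012099; dist=6371·c=17055.244 ≈ 17055.2 km; running total=17055.2 km
Leg 1 bearing: y=sinΔλ·cosφ2=0.35059018, x=cosφ1·sinφ2-sinφ1·cosφ2·cosΔλ=-0.27898639; θ=atan2(y, x)=128.5114° ≈ 128.5°
Leg 2: φ1=-0.9953840, φ2=0.9503702, Δφ=1.9457541, Δλ=-1.1284863 rad; a=sin²(Δφ/2)+cosφ1·cosφ2·sin²(Δλ/2)=0.7735959392; c=2·atan2(√a, √(1-a))=2.149801916; dist=6371·c=13696.388 ≈ 13696.4 km; running total=30751.6 km
Leg 2 bearing: y=sinΔλ·cosφ2=-0.52543283, x=cosφ1·sinφ2-sinφ1·cosφ2·cosΔλ=0.65153771; θ=atan2(y, x)=-38.8845° <0 so +360° → 321.1155° ≈ 321.1°
Leg 3: φ1=0.9503702, φ2=-1.3472825, Δφ=-2.2976527, Δλ=0.9004799 rad; a=sin²(Δφ/2)+cosφ1·cosφ2·sin²(Δλ/2)=0.8566672208; c=2·atan2(√a, √(1-a))=2.365040977; dist=6371·c=15067.676 ≈ 15067.7 km; running total=45819.3 km
Leg 3 bearing: y=sinΔλ·cosφ2=0.17369633, x=cosφ1·sinφ2-sinφ1·cosφ2·cosΔλ=-0.67895770; θ=atan2(y, x)=165.6499° ≈ 165.6°
Leg 4: φ1=-1.3472825, φ2=0.3075340, Δφ=1.6548165, Δλ=-0.6026657 rad; a=sin²(Δφ/2)+cosφ1·cosφ2·sin²(Δλ/2)=0.5605695791; c=2·atan2(√a, √(1-a))=1.692233739; dist=6371·c=10781.221 ≈ 10781.2 km; running total=56600.5 km
Leg 4 bearing: y=sinΔλ·cosφ2=-0.54024606, x=cosφ1·sinφ2-sinφ1·cosφ2·cosΔλ=0.83274216; θ=atan2(y, x)=-32.9737° <0 so +360° → 327.0263° ≈ 327.0°
Leg 5: φ1=0.3075340, φ2=1.3796985, Δφ=1.0721645, Δλ=0.5265815 rad; a=sin²(Δφ/2)+cosφ1·cosφ2·sin²(Δλ/2)=0.2731495444; c=2·atan2(√a, √(1-a))=1.099882415; dist=6371·c=7007.351 ≈ 7007.4 km; running total=63607.9 km
Leg 5 bearing: y=sinΔλ·cosφ2=0.09545865, x=cosφ1·sinφ2-sinφ1·cosφ2·cosΔλ=0.88602660; θ=atan2(y, x)=6.1492° ≈ 6.1°
Leg 6: φ1=1.3796985, φ2=0.3402572, Δφ=-1.0394413, Δλ=0.1997268 rad; a=sin²(Δφ/2)+cosφ1·cosφ2·sin²(Δλ/2)=0.2484286606; c=2·atan2(√a, √(1-a))=1.043564881; dist=6371·c=6648.552 ≈ 6648.6 km; running total=70256.5 km
Leg 6 bearing: y=sinΔλ·cosφ2=0.18702694, x=cosφ1·sinφ2-sinφ1·cosφ2·cosΔλ=-0.84372292; θ=atan2(y, x)=167.5014° ≈ 167.5°

Leg 1: dist=17055.2 km, bearing=128.5°
Leg 2: dist=13696.4 km, bearing=321.1°
Leg 3: dist=15067.7 km, bearing=165.6°
Leg 4: dist=10781.2 km, bearing=327.0°
Leg 5: dist=7007.4 km, bearing=6.1°
Leg 6: dist=6648.6 km, bearing=167.5°
Total: 70256.5 km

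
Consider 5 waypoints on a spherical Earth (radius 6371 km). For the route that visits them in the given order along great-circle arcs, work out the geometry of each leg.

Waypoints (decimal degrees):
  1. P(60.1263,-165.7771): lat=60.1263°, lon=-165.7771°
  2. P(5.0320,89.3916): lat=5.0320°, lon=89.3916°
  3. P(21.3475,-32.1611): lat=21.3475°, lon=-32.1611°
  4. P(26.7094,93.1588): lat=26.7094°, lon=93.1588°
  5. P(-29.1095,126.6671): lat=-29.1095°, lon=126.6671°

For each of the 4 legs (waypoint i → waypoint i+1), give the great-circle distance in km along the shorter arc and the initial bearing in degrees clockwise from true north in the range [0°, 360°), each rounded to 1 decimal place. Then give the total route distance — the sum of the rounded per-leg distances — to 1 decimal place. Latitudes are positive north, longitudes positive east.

Leg 1: φ1=1.0494019, φ2=0.0878250, Δφ=-0.9615769, Δλ=4.4535340 rad; a=sin²(Δφ/2)+cosφ1·cosφ2·sin²(Δλ/2)=0.5254745863; c=2·atan2(√a, √(1-a))=1.621767568; dist=6371·c=10332.281 ≈ 10332.3 km; running total=10332.3 km
Leg 1 bearing: y=sinΔλ·cosφ2=-0.96295797, x=cosφ1·sinφ2-sinφ1·cosφ2·cosΔλ=0.26479451; θ=atan2(y, x)=-74.6248° <0 so +360° → 285.3752° ≈ 285.4°
Leg 2: φ1=0.0878250, φ2=0.3725842, Δφ=0.2847592, Δλ=-2.1214948 rad; a=sin²(Δφ/2)+cosφ1·cosφ2·sin²(Δλ/2)=0.7267861753; c=2·atan2(√a, √(1-a))=2.041565981; dist=6371·c=13006.817 ≈ 13006.8 km; running total=23339.1 km
Leg 2 bearing: y=sinΔλ·cosφ2=-0.79369237, x=cosφ1·sinφ2-sinφ1·cosφ2·cosΔλ=0.40536964; θ=atan2(y, x)=-62.9448° <0 so +360° → 297.0552° ≈ 297.1°
Leg 3: φ1=0.3725842, φ2=0.4661670, Δφ=0.0935828, Δλ=2.1872449 rad; a=sin²(Δφ/2)+cosφ1·cosφ2·sin²(Δλ/2)=0.6587010602; c=2·atan2(√a, √(1-a))=1.893785015; dist=6371·c=12065.304 ≈ 12065.3 km; running total=35404.4 km
Leg 3 bearing: y=sinΔλ·cosφ2=0.72887447, x=cosφ1·sinφ2-sinφ1·cosφ2·cosΔλ=0.60662831; θ=atan2(y, x)=50.2300° ≈ 50.2°
Leg 4: φ1=0.4661670, φ2=-0.5080566, Δφ=-0.9742236, Δλ=0.5848302 rad; a=sin²(Δφ/2)+cosφ1·cosφ2·sin²(Δλ/2)=0.2839492313; c=2·atan2(√a, √(1-a))=1.123974531; dist=6371·c=7160.842 ≈ 7160.8 km; running total=42565.2 km
Leg 4 bearing: y=sinΔλ·cosφ2=0.48232823, x=cosφ1·sinφ2-sinφ1·cosφ2·cosΔλ=-0.76200245; θ=atan2(y, x)=147.6672° ≈ 147.7°

Leg 1: dist=10332.3 km, bearing=285.4°
Leg 2: dist=13006.8 km, bearing=297.1°
Leg 3: dist=12065.3 km, bearing=50.2°
Leg 4: dist=7160.8 km, bearing=147.7°
Total: 42565.2 km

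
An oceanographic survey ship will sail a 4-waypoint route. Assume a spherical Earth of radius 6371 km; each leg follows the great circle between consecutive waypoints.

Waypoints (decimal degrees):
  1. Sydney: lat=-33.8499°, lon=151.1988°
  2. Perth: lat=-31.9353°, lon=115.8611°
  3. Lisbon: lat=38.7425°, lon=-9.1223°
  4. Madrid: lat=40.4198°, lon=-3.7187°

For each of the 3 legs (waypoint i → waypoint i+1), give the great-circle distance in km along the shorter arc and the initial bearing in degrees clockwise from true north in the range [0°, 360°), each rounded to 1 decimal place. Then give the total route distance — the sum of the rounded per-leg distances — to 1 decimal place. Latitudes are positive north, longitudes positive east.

Leg 1: φ1=-0.5907922, φ2=-0.5573761, Δφ=0.0334161, Δλ=-0.6167592 rad; a=sin²(Δφ/2)+cosφ1·cosφ2·sin²(Δλ/2)=0.0652063157; c=2·atan2(√a, √(1-a))=0.516430282; dist=6371·c=3290.177 ≈ 3290.2 km; running total=3290.2 km
Leg 1 bearing: y=sinΔλ·cosφ2=-0.49085216, x=cosφ1·sinφ2-sinφ1·cosφ2·cosΔλ=-0.05368394; θ=atan2(y, x)=-96.2416° <0 so +360° → 263.7584° ≈ 263.8°
Leg 2: φ1=-0.5573761, φ2=0.6761842, Δφ=1.2335603, Δλ=-2.1813718 rad; a=sin²(Δφ/2)+cosφ1·cosφ2·sin²(Δλ/2)=0.8552686082; c=2·atan2(√a, √(1-a))=2.361057703; dist=6371·c=15042.299 ≈ 15042.3 km; running total=18332.5 km
Leg 2 bearing: y=sinΔλ·cosφ2=-0.63904067, x=cosφ1·sinφ2-sinφ1·cosφ2·cosΔλ=0.29455711; θ=atan2(y, x)=-65.2533° <0 so +360° → 294.7467° ≈ 294.7°
Leg 3: φ1=0.6761842, φ2=0.7054586, Δφ=0.0292744, Δλ=0.0943106 rad; a=sin²(Δφ/2)+cosφ1·cosφ2·sin²(Δλ/2)=0.0015336403; c=2·atan2(√a, √(1-a))=0.078343475; dist=6371·c=499.126 ≈ 499.1 km; running total=18831.6 km
Leg 3 bearing: y=sinΔλ·cosφ2=0.07169363, x=cosφ1·sinφ2-sinφ1·cosφ2·cosΔλ=0.03138753; θ=atan2(y, x)=66.3562° ≈ 66.4°

Leg 1: dist=3290.2 km, bearing=263.8°
Leg 2: dist=15042.3 km, bearing=294.7°
Leg 3: dist=499.1 km, bearing=66.4°
Total: 18831.6 km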